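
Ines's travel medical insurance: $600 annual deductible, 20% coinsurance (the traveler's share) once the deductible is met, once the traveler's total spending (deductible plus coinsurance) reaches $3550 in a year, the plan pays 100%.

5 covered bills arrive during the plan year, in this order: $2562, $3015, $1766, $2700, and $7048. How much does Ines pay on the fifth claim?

$1061.40

Bill 1, $2562: $600 finishes the deductible; $1962 goes to coinsurance; traveler's 20% is $392.40. Cost to traveler: $992.40. OOP to date $992.40.
Bill 2, $3015: deductible met; 20% of $3015 = $603. Traveler pays $603; OOP now $1595.40.
Bill 3, $1766: 20% coinsurance on $1766 = $353.20. Traveler owes $353.20 (running OOP $1948.60).
Bill 4, $2700: deductible met; 20% of $2700 = $540. Traveler owes $540 (running OOP $2488.60).
Bill 5, $7048: deductible already satisfied, so traveler's share is 20% × $7048 = $1409.60. That would push OOP to $3898.20, over the $3550 cap, so traveler pays $3550 − $2488.60 = $1061.40.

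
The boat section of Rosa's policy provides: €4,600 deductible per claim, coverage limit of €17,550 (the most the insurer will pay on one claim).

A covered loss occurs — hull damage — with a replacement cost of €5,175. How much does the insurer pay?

€575

Less the €4,600 deductible: €5,175 − €4,600 = €575.
That's under the €17,550 cap, so the insurer reimburses the full €575.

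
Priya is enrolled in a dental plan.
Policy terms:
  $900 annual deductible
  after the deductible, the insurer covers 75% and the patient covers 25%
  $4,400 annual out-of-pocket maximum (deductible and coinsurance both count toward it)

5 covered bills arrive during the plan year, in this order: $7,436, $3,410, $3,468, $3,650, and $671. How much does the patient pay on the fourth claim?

$146.50

Claim 1 — $7,436: $900 finishes the deductible; $6,536 goes to coinsurance; patient's 25% is $1,634. Cost to patient: $2,534. OOP to date $2,534.
Claim 2 — $3,410: deductible already satisfied, so patient's share is 25% × $3,410 = $852.50. Patient pays $852.50; OOP now $3,386.50.
Claim 3 — $3,468: deductible already satisfied, so patient's share is 25% × $3,468 = $867. Patient pays $867; OOP now $4,253.50.
Claim 4 — $3,650: deductible already satisfied, so patient's share is 25% × $3,650 = $912.50. OOP would hit $5,166 > $4,400, so the cap limits the patient to $4,400 − $4,253.50 = $146.50.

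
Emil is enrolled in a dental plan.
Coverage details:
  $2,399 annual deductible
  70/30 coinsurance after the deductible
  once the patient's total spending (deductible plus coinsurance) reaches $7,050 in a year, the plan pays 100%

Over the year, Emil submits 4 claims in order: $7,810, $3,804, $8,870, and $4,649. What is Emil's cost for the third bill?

$1,886.50

Claim 1 ($7,810): $2,399 finishes the deductible; $5,411 goes to coinsurance; patient's 30% is $1,623.30. Patient owes $4,022.30 (running OOP $4,022.30).
Claim 2 ($3,804): deductible already satisfied, so patient's share is 30% × $3,804 = $1,141.20. Patient pays $1,141.20; OOP now $5,163.50.
Claim 3 ($8,870): 30% coinsurance on $8,870 = $2,661. That would push OOP to $7,824.50, over the $7,050 cap, so patient pays $7,050 − $5,163.50 = $1,886.50.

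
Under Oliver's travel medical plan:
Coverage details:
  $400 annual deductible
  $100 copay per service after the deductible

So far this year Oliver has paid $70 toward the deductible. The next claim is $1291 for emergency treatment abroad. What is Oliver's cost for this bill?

Remaining deductible: $400 − $70 = $330.
That leaves $1291 − $330 = $961 for the copay.
Copay on this service: $100.
So the traveler owes $330 + $100 = $430.

$430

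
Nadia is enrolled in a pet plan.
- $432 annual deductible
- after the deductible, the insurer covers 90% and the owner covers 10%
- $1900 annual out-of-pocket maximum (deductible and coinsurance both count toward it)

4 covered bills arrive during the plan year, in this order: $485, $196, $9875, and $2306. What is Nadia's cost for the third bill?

$987.50

Bill 1, $485: deductible takes $432, $53 remains; owner's 10% is $5.30. Owner pays $437.30; OOP now $437.30.
Bill 2, $196: 10% coinsurance on $196 = $19.60. Owner owes $19.60 (running OOP $456.90).
Bill 3, $9875: 10% coinsurance on $9875 = $987.50. Owner owes $987.50 (running OOP $1444.40).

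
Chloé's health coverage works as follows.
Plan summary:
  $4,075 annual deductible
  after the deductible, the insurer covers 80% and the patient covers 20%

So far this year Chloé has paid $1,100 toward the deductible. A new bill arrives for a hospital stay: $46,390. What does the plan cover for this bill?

Deductible still to meet: $4,075 − $1,100 = $2,975.
That leaves $46,390 − $2,975 = $43,415 for coinsurance.
Coinsurance: $43,415 × 20% = $8,683.
Patient responsibility: $2,975 + $8,683 = $11,658.
Insurer pays the balance: $46,390 − $11,658 = $34,732.

$34,732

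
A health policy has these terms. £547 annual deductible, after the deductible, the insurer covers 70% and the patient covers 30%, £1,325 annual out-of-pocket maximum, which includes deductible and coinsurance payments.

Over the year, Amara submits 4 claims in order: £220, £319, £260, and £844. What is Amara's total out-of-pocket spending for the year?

£875.80

Claim 1 (£220): all of it applies to the deductible. Cost to patient: £220. OOP to date £220.
Claim 2 (£319): fully absorbed by the deductible. Patient owes £319 (running OOP £539).
Claim 3 (£260): £8 finishes the deductible; £252 goes to coinsurance; patient's 30% is £75.60. Cost to patient: £83.60. OOP to date £622.60.
Claim 4 (£844): deductible met; 30% of £844 = £253.20. Patient owes £253.20 (running OOP £875.80).
Total paid by the patient: £220 + £319 + £83.60 + £253.20 = £875.80.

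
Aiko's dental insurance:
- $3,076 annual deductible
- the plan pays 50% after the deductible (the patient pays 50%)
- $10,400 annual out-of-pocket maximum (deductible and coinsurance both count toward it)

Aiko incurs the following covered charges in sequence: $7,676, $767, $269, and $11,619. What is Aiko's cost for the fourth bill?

Claim 1 ($7,676): $3,076 to deductible, leaving $4,600; patient's 50% is $2,300. Cost to patient: $5,376. OOP to date $5,376.
Claim 2 ($767): deductible met; 50% of $767 = $383.50. Cost to patient: $383.50. OOP to date $5,759.50.
Claim 3 ($269): deductible already satisfied, so patient's share is 50% × $269 = $134.50. Patient owes $134.50 (running OOP $5,894).
Claim 4 ($11,619): 50% coinsurance on $11,619 = $5,809.50. OOP would hit $11,703.50 > $10,400, so the cap limits the patient to $10,400 − $5,894 = $4,506.

$4,506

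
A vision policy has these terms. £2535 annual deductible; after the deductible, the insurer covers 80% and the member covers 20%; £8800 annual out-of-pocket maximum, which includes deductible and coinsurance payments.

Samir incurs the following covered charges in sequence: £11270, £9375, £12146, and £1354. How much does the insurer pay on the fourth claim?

Claim 1 (£11270): £2535 finishes the deductible; £8735 goes to coinsurance; coinsurance £8735 × 20% = £1747. Member pays £4282; OOP now £4282. Plan pays £11270 − £4282 = £6988.
Claim 2 (£9375): 20% coinsurance on £9375 = £1875. Cost to member: £1875. OOP to date £6157. Plan pays £9375 − £1875 = £7500.
Claim 3 (£12146): deductible met; 20% of £12146 = £2429.20. Member pays £2429.20; OOP now £8586.20. Plan pays £12146 − £2429.20 = £9716.80.
Claim 4 (£1354): deductible already satisfied, so member's share is 20% × £1354 = £270.80. That would push OOP to £8857, over the £8800 cap, so member pays £8800 − £8586.20 = £213.80. Insurer: £1354 − £213.80 = £1140.20.

£1140.20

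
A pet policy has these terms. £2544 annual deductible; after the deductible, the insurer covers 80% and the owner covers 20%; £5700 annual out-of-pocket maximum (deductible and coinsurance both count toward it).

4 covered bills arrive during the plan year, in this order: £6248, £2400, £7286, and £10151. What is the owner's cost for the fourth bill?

£478

#1 (£6248): £2544 to deductible, leaving £3704; owner's 20% is £740.80. Owner pays £3284.80; OOP now £3284.80.
#2 (£2400): 20% coinsurance on £2400 = £480. Owner owes £480 (running OOP £3764.80).
#3 (£7286): deductible met; 20% of £7286 = £1457.20. Owner pays £1457.20; OOP now £5222.
#4 (£10151): deductible already satisfied, so owner's share is 20% × £10151 = £2030.20. OOP would hit £7252.20 > £5700, so the cap limits the owner to £5700 − £5222 = £478.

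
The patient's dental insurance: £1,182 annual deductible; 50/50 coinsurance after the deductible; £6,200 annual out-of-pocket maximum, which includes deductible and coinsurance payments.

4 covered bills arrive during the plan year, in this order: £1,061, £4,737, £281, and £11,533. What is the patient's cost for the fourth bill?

£2,569.50

Claim 1 — £1,061: entire amount goes to the deductible. Patient pays £1,061; OOP now £1,061.
Claim 2 — £4,737: £121 finishes the deductible; £4,616 goes to coinsurance; 50% of £4,616 = £2,308. Patient owes £2,429 (running OOP £3,490).
Claim 3 — £281: deductible already satisfied, so patient's share is 50% × £281 = £140.50. Patient owes £140.50 (running OOP £3,630.50).
Claim 4 — £11,533: 50% coinsurance on £11,533 = £5,766.50. OOP would hit £9,397 > £6,200, so the cap limits the patient to £6,200 − £3,630.50 = £2,569.50.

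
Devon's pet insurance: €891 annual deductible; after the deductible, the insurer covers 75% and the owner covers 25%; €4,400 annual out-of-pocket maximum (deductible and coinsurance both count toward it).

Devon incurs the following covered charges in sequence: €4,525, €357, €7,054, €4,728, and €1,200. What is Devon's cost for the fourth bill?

Claim 1 — €4,525: €891 finishes the deductible; €3,634 goes to coinsurance; coinsurance €3,634 × 25% = €908.50. Owner owes €1,799.50 (running OOP €1,799.50).
Claim 2 — €357: deductible already satisfied, so owner's share is 25% × €357 = €89.25. Owner pays €89.25; OOP now €1,888.75.
Claim 3 — €7,054: deductible already satisfied, so owner's share is 25% × €7,054 = €1,763.50. Owner pays €1,763.50; OOP now €3,652.25.
Claim 4 — €4,728: 25% coinsurance on €4,728 = €1,182. Adding that to €3,652.25 gives €4,834.25, past the €4,400 cap; owner pays only €4,400 − €3,652.25 = €747.75.

€747.75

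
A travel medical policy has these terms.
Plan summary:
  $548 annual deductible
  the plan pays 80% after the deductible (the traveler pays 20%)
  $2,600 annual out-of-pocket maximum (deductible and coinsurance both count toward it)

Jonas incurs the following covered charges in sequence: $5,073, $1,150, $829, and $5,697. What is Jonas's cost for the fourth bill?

Claim 1 ($5,073): deductible takes $548, $4,525 remains; traveler's 20% is $905. Traveler pays $1,453; OOP now $1,453.
Claim 2 ($1,150): deductible already satisfied, so traveler's share is 20% × $1,150 = $230. Traveler owes $230 (running OOP $1,683).
Claim 3 ($829): 20% coinsurance on $829 = $165.80. Traveler pays $165.80; OOP now $1,848.80.
Claim 4 ($5,697): deductible met; 20% of $5,697 = $1,139.40. That would push OOP to $2,988.20, over the $2,600 cap, so traveler pays $2,600 − $1,848.80 = $751.20.

$751.20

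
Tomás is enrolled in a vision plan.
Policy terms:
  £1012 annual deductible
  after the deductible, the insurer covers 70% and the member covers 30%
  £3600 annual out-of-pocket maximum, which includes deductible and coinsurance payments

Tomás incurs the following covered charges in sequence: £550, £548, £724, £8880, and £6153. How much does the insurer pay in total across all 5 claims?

Bill 1, £550: all of it applies to the deductible. Member owes £550 (running OOP £550). Plan pays £550 − £550 = £0.
Bill 2, £548: £462 to deductible, leaving £86; member's 30% is £25.80. Member owes £487.80 (running OOP £1037.80). Plan pays £548 − £487.80 = £60.20.
Bill 3, £724: deductible met; 30% of £724 = £217.20. Cost to member: £217.20. OOP to date £1255. Insurer: £724 − £217.20 = £506.80.
Bill 4, £8880: deductible met; 30% of £8880 = £2664. That would push OOP to £3919, over the £3600 cap, so member pays £3600 − £1255 = £2345. Plan pays £8880 − £2345 = £6535.
Bill 5, £6153: deductible already satisfied, so member's share is 30% × £6153 = £1845.90. That would push OOP to £5445.90, over the £3600 cap, so member pays £3600 − £3600 = £0. Insurer: £6153 − £0 = £6153.
Insurer total: £0 + £60.20 + £506.80 + £6535 + £6153 = £13255.

£13255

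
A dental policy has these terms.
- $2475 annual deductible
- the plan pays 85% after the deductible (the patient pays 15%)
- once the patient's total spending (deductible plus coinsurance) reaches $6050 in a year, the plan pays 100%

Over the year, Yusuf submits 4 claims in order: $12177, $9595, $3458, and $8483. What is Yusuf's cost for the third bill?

#1 ($12177): deductible takes $2475, $9702 remains; 15% of $9702 = $1455.30. Patient owes $3930.30 (running OOP $3930.30).
#2 ($9595): deductible already satisfied, so patient's share is 15% × $9595 = $1439.25. Patient pays $1439.25; OOP now $5369.55.
#3 ($3458): deductible already satisfied, so patient's share is 15% × $3458 = $518.70. Patient owes $518.70 (running OOP $5888.25).

$518.70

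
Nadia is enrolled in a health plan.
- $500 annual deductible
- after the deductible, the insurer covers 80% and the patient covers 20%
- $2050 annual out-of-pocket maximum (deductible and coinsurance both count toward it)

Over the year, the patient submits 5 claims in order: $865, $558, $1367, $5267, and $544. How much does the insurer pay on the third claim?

Claim 1 ($865): $500 finishes the deductible; $365 goes to coinsurance; patient's 20% is $73. Patient owes $573 (running OOP $573). Plan pays $865 − $573 = $292.
Claim 2 ($558): 20% coinsurance on $558 = $111.60. Patient pays $111.60; OOP now $684.60. Insurer: $558 − $111.60 = $446.40.
Claim 3 ($1367): 20% coinsurance on $1367 = $273.40. Patient owes $273.40 (running OOP $958). Plan pays $1367 − $273.40 = $1093.60.

$1093.60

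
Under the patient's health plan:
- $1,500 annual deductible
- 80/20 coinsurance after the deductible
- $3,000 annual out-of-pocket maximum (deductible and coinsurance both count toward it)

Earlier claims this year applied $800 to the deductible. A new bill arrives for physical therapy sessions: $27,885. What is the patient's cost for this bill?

$2,200

$800 of the $1,500 deductible is already met, leaving $700.
After the $700 deductible portion, $27,885 − $700 = $27,185 is subject to coinsurance.
Patient's 20% share of $27,185 is $5,437.
So the patient owes $700 + $5,437 = $6,137 before any cap.
That would bring total out-of-pocket to $6,937, past the $3,000 cap. The patient is capped at $3,000 − $800 = $2,200 on this claim.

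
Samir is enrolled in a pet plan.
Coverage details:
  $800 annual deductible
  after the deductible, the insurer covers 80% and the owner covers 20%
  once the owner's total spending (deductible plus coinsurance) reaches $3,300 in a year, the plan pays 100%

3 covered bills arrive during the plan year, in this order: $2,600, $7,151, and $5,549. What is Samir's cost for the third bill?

Claim 1 — $2,600: deductible takes $800, $1,800 remains; 20% of $1,800 = $360. Owner pays $1,160; OOP now $1,160.
Claim 2 — $7,151: deductible met; 20% of $7,151 = $1,430.20. Cost to owner: $1,430.20. OOP to date $2,590.20.
Claim 3 — $5,549: 20% coinsurance on $5,549 = $1,109.80. That would push OOP to $3,700, over the $3,300 cap, so owner pays $3,300 − $2,590.20 = $709.80.

$709.80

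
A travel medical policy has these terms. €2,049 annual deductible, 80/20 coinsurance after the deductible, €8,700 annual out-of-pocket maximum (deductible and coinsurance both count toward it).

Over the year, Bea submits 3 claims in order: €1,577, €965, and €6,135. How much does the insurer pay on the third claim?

Claim 1 (€1,577): entire amount goes to the deductible. Cost to traveler: €1,577. OOP to date €1,577. Insurer: €1,577 − €1,577 = €0.
Claim 2 (€965): €472 to deductible, leaving €493; 20% of €493 = €98.60. Cost to traveler: €570.60. OOP to date €2,147.60. Insurer: €965 − €570.60 = €394.40.
Claim 3 (€6,135): deductible already satisfied, so traveler's share is 20% × €6,135 = €1,227. Traveler owes €1,227 (running OOP €3,374.60). Plan pays €6,135 − €1,227 = €4,908.

€4,908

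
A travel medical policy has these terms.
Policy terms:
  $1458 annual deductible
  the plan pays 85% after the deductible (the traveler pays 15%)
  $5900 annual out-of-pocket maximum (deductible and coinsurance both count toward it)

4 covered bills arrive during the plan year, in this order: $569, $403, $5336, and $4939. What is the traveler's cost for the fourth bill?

#1 ($569): entire amount goes to the deductible. Cost to traveler: $569. OOP to date $569.
#2 ($403): all of it applies to the deductible. Traveler owes $403 (running OOP $972).
#3 ($5336): $486 to deductible, leaving $4850; traveler's 15% is $727.50. Traveler pays $1213.50; OOP now $2185.50.
#4 ($4939): deductible already satisfied, so traveler's share is 15% × $4939 = $740.85. Traveler owes $740.85 (running OOP $2926.35).

$740.85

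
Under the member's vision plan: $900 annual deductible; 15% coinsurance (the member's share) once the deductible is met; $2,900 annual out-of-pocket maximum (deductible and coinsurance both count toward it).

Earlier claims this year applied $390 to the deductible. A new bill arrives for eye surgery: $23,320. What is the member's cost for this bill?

Remaining deductible: $900 − $390 = $510.
That leaves $23,320 − $510 = $22,810 for coinsurance.
Coinsurance: $22,810 × 15% = $3,421.50.
Member responsibility before any cap: $510 + $3,421.50 = $3,931.50.
Adding $3,931.50 to the $390 already spent would give $4,321.50, which exceeds the $2,900 cap; the member pays just $2,900 − $390 = $2,510.

$2,510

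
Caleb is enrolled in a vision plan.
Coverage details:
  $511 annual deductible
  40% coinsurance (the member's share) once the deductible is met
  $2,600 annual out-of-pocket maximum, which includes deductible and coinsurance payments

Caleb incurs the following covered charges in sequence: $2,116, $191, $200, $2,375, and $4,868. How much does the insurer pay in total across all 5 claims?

$7,150

Claim 1 — $2,116: deductible takes $511, $1,605 remains; coinsurance $1,605 × 40% = $642. Cost to member: $1,153. OOP to date $1,153. Insurer: $2,116 − $1,153 = $963.
Claim 2 — $191: 40% coinsurance on $191 = $76.40. Cost to member: $76.40. OOP to date $1,229.40. Plan pays $191 − $76.40 = $114.60.
Claim 3 — $200: deductible met; 40% of $200 = $80. Member owes $80 (running OOP $1,309.40). Insurer: $200 − $80 = $120.
Claim 4 — $2,375: 40% coinsurance on $2,375 = $950. Member owes $950 (running OOP $2,259.40). Plan pays $2,375 − $950 = $1,425.
Claim 5 — $4,868: deductible already satisfied, so member's share is 40% × $4,868 = $1,947.20. Adding that to $2,259.40 gives $4,206.60, past the $2,600 cap; member pays only $2,600 − $2,259.40 = $340.60. Plan pays $4,868 − $340.60 = $4,527.40.
Insurer total = bills − member's total = $9,750 − $2,600 = $7,150.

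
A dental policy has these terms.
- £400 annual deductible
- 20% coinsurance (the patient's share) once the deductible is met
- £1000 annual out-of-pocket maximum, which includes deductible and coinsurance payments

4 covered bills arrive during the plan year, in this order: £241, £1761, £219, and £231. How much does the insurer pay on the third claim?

£175.20

#1 (£241): entire amount goes to the deductible. Patient pays £241; OOP now £241. Plan pays £241 − £241 = £0.
#2 (£1761): £159 finishes the deductible; £1602 goes to coinsurance; 20% of £1602 = £320.40. Patient owes £479.40 (running OOP £720.40). Insurer: £1761 − £479.40 = £1281.60.
#3 (£219): 20% coinsurance on £219 = £43.80. Cost to patient: £43.80. OOP to date £764.20. Insurer: £219 − £43.80 = £175.20.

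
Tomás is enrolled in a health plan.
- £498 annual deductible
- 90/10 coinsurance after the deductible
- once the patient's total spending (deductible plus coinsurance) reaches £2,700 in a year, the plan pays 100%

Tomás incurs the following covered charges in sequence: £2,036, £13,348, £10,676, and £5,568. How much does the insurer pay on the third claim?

£9,962.60

Bill 1, £2,036: £498 finishes the deductible; £1,538 goes to coinsurance; patient's 10% is £153.80. Cost to patient: £651.80. OOP to date £651.80. Plan pays £2,036 − £651.80 = £1,384.20.
Bill 2, £13,348: deductible met; 10% of £13,348 = £1,334.80. Cost to patient: £1,334.80. OOP to date £1,986.60. Plan pays £13,348 − £1,334.80 = £12,013.20.
Bill 3, £10,676: 10% coinsurance on £10,676 = £1,067.60. OOP would hit £3,054.20 > £2,700, so the cap limits the patient to £2,700 − £1,986.60 = £713.40. Plan pays £10,676 − £713.40 = £9,962.60.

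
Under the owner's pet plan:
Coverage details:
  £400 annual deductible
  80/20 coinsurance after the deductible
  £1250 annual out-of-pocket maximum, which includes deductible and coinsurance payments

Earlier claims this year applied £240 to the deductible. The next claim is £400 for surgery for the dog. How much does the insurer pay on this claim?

£192

Remaining deductible: £400 − £240 = £160.
That leaves £400 − £160 = £240 for coinsurance.
Coinsurance: £240 × 20% = £48.
So the owner owes £160 + £48 = £208 before any cap.
Total out-of-pocket so far would be £240 + £208 = £448, below the £1250 cap — no reduction.
Insurer pays the balance: £400 − £208 = £192.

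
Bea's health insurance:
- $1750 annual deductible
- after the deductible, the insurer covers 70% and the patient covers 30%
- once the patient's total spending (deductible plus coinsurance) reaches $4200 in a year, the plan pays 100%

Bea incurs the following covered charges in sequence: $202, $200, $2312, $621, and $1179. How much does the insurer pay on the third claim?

Bill 1, $202: all of it applies to the deductible. Cost to patient: $202. OOP to date $202. Insurer: $202 − $202 = $0.
Bill 2, $200: fully absorbed by the deductible. Patient pays $200; OOP now $402. Plan pays $200 − $200 = $0.
Bill 3, $2312: $1348 finishes the deductible; $964 goes to coinsurance; patient's 30% is $289.20. Patient pays $1637.20; OOP now $2039.20. Insurer: $2312 − $1637.20 = $674.80.

$674.80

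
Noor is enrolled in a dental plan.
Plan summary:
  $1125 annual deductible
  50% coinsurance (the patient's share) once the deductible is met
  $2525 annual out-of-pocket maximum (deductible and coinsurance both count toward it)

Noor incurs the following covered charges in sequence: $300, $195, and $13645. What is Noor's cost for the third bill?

Claim 1 ($300): all of it applies to the deductible. Cost to patient: $300. OOP to date $300.
Claim 2 ($195): entire amount goes to the deductible. Patient pays $195; OOP now $495.
Claim 3 ($13645): $630 to deductible, leaving $13015; patient's 50% is $6507.50. Together that's $630 + $6507.50 = $7137.50. That would push OOP to $7632.50, over the $2525 cap, so patient pays $2525 − $495 = $2030.

$2030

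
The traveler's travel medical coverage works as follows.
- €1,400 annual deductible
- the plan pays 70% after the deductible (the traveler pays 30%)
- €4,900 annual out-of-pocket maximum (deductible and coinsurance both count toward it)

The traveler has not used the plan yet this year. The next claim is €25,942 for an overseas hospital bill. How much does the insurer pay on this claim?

Nothing has been paid toward the €1,400 deductible, so the first €1,400 of this charge is applied there.
That leaves €25,942 − €1,400 = €24,542 for coinsurance.
Traveler's 30% share of €24,542 is €7,362.60.
Traveler responsibility before any cap: €1,400 + €7,362.60 = €8,762.60.
Adding €8,762.60 to the €0 already spent would give €8,762.60, which exceeds the €4,900 cap; the traveler pays just €4,900 − €0 = €4,900.
The insurer covers the remainder: €25,942 − €4,900 = €21,042.

€21,042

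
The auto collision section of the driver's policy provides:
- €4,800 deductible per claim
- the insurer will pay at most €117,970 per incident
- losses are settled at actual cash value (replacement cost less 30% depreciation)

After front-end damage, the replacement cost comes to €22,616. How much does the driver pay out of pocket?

€11,584.80

At 30% depreciation, ACV = €22,616 − €6,784.80 = €15,831.20.
Less the €4,800 deductible: €15,831.20 − €4,800 = €11,031.20.
€11,031.20 is within the €117,970 limit, so the insurer pays €11,031.20.
The driver bears the rest of the original loss: €22,616 − €11,031.20 = €11,584.80.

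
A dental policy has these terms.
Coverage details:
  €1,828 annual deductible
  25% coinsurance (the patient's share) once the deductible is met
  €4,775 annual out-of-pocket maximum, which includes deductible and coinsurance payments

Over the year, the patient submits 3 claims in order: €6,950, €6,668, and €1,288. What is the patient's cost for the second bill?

Bill 1, €6,950: deductible takes €1,828, €5,122 remains; patient's 25% is €1,280.50. Patient owes €3,108.50 (running OOP €3,108.50).
Bill 2, €6,668: deductible met; 25% of €6,668 = €1,667. OOP would hit €4,775.50 > €4,775, so the cap limits the patient to €4,775 − €3,108.50 = €1,666.50.

€1,666.50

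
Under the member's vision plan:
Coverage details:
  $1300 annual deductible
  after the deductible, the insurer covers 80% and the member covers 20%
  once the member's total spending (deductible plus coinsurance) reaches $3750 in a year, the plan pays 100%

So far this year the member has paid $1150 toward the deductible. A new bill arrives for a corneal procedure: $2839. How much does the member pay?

$687.80

Remaining deductible: $1300 − $1150 = $150.
The remaining $2689 (= $2839 − $150) moves to coinsurance.
Member's 20% share of $2689 is $537.80.
Member responsibility before any cap: $150 + $537.80 = $687.80.
Cumulative spending $1150 + $687.80 = $1837.80 stays under the $3750 maximum.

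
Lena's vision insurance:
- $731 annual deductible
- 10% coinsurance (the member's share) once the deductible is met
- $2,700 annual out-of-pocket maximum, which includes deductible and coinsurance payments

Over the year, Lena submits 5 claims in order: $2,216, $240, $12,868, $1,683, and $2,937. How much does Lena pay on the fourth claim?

$168.30

Bill 1, $2,216: $731 to deductible, leaving $1,485; 10% of $1,485 = $148.50. Cost to member: $879.50. OOP to date $879.50.
Bill 2, $240: deductible already satisfied, so member's share is 10% × $240 = $24. Member owes $24 (running OOP $903.50).
Bill 3, $12,868: deductible met; 10% of $12,868 = $1,286.80. Cost to member: $1,286.80. OOP to date $2,190.30.
Bill 4, $1,683: 10% coinsurance on $1,683 = $168.30. Cost to member: $168.30. OOP to date $2,358.60.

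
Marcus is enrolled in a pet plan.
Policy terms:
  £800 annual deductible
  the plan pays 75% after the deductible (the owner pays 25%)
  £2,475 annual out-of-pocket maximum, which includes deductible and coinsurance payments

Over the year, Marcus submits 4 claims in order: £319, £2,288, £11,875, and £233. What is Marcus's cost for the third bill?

#1 (£319): entire amount goes to the deductible. Owner pays £319; OOP now £319.
#2 (£2,288): £481 to deductible, leaving £1,807; coinsurance £1,807 × 25% = £451.75. Cost to owner: £932.75. OOP to date £1,251.75.
#3 (£11,875): 25% coinsurance on £11,875 = £2,968.75. Adding that to £1,251.75 gives £4,220.50, past the £2,475 cap; owner pays only £2,475 − £1,251.75 = £1,223.25.

£1,223.25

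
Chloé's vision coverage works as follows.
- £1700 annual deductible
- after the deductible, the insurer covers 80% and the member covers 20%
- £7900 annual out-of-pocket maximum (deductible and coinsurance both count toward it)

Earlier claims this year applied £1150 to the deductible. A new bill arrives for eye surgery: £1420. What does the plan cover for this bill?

£696

Remaining deductible: £1700 − £1150 = £550.
That leaves £1420 − £550 = £870 for coinsurance.
Coinsurance: £870 × 20% = £174.
That puts the member's cost at £550 + £174 = £724 before any cap.
Year-to-date out-of-pocket becomes £1150 + £724 = £1874, still under the £7900 maximum, so no cap applies.
The plan picks up £1420 − £724 = £696.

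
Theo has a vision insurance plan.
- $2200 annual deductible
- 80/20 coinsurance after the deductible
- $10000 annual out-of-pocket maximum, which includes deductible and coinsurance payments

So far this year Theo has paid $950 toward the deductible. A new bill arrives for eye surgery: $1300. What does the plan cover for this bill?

$40

Deductible still to meet: $2200 − $950 = $1250.
The remaining $50 (= $1300 − $1250) moves to coinsurance.
20% of $50 = $10 falls to the member.
So the member owes $1250 + $10 = $1260 before any cap.
Total out-of-pocket so far would be $950 + $1260 = $2210, below the $10000 cap — no reduction.
The plan picks up $1300 − $1260 = $40.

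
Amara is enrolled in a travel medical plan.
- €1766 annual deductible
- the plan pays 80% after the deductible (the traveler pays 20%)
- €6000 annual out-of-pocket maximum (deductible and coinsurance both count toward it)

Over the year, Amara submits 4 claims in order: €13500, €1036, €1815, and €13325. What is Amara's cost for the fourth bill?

€1317

Claim 1 — €13500: deductible takes €1766, €11734 remains; traveler's 20% is €2346.80. Traveler owes €4112.80 (running OOP €4112.80).
Claim 2 — €1036: deductible already satisfied, so traveler's share is 20% × €1036 = €207.20. Cost to traveler: €207.20. OOP to date €4320.
Claim 3 — €1815: deductible already satisfied, so traveler's share is 20% × €1815 = €363. Traveler owes €363 (running OOP €4683).
Claim 4 — €13325: deductible met; 20% of €13325 = €2665. Adding that to €4683 gives €7348, past the €6000 cap; traveler pays only €6000 − €4683 = €1317.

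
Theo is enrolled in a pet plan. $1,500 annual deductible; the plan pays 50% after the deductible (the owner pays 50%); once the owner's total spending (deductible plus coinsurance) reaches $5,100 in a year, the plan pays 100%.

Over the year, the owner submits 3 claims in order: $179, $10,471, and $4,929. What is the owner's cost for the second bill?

$4,921

Bill 1, $179: fully absorbed by the deductible. Owner pays $179; OOP now $179.
Bill 2, $10,471: $1,321 to deductible, leaving $9,150; 50% of $9,150 = $4,575. Claim cost before the cap: $1,321 + $4,575 = $5,896. Adding that to $179 gives $6,075, past the $5,100 cap; owner pays only $5,100 − $179 = $4,921.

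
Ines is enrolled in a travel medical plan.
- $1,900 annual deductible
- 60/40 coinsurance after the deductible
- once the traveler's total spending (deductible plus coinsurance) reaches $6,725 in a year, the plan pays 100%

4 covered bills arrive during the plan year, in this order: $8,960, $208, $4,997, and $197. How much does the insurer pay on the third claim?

$3,079.20

Claim 1 — $8,960: $1,900 finishes the deductible; $7,060 goes to coinsurance; coinsurance $7,060 × 40% = $2,824. Traveler owes $4,724 (running OOP $4,724). Insurer: $8,960 − $4,724 = $4,236.
Claim 2 — $208: deductible already satisfied, so traveler's share is 40% × $208 = $83.20. Cost to traveler: $83.20. OOP to date $4,807.20. Insurer: $208 − $83.20 = $124.80.
Claim 3 — $4,997: deductible already satisfied, so traveler's share is 40% × $4,997 = $1,998.80. That would push OOP to $6,806, over the $6,725 cap, so traveler pays $6,725 − $4,807.20 = $1,917.80. Insurer: $4,997 − $1,917.80 = $3,079.20.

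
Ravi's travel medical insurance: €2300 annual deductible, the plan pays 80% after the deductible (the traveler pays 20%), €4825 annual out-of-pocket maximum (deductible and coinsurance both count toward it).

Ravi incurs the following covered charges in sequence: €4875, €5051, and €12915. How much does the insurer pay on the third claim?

#1 (€4875): €2300 finishes the deductible; €2575 goes to coinsurance; 20% of €2575 = €515. Traveler pays €2815; OOP now €2815. Insurer: €4875 − €2815 = €2060.
#2 (€5051): 20% coinsurance on €5051 = €1010.20. Cost to traveler: €1010.20. OOP to date €3825.20. Insurer: €5051 − €1010.20 = €4040.80.
#3 (€12915): deductible met; 20% of €12915 = €2583. That would push OOP to €6408.20, over the €4825 cap, so traveler pays €4825 − €3825.20 = €999.80. Plan pays €12915 − €999.80 = €11915.20.

€11915.20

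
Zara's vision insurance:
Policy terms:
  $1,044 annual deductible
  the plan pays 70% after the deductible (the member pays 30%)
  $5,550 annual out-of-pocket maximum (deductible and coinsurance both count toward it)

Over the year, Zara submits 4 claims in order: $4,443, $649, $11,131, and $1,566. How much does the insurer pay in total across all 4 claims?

$12,239

Claim 1 — $4,443: deductible takes $1,044, $3,399 remains; 30% of $3,399 = $1,019.70. Member owes $2,063.70 (running OOP $2,063.70). Insurer: $4,443 − $2,063.70 = $2,379.30.
Claim 2 — $649: deductible already satisfied, so member's share is 30% × $649 = $194.70. Member pays $194.70; OOP now $2,258.40. Plan pays $649 − $194.70 = $454.30.
Claim 3 — $11,131: deductible met; 30% of $11,131 = $3,339.30. That would push OOP to $5,597.70, over the $5,550 cap, so member pays $5,550 − $2,258.40 = $3,291.60. Insurer: $11,131 − $3,291.60 = $7,839.40.
Claim 4 — $1,566: deductible already satisfied, so member's share is 30% × $1,566 = $469.80. That would push OOP to $6,019.80, over the $5,550 cap, so member pays $5,550 − $5,550 = $0. Plan pays $1,566 − $0 = $1,566.
Insurer total: $2,379.30 + $454.30 + $7,839.40 + $1,566 = $12,239.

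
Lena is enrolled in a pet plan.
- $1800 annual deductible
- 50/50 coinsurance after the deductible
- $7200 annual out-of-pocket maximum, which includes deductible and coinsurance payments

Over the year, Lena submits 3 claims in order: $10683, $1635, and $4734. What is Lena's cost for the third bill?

$141

Claim 1 — $10683: $1800 finishes the deductible; $8883 goes to coinsurance; owner's 50% is $4441.50. Owner owes $6241.50 (running OOP $6241.50).
Claim 2 — $1635: 50% coinsurance on $1635 = $817.50. Cost to owner: $817.50. OOP to date $7059.
Claim 3 — $4734: deductible already satisfied, so owner's share is 50% × $4734 = $2367. Adding that to $7059 gives $9426, past the $7200 cap; owner pays only $7200 − $7059 = $141.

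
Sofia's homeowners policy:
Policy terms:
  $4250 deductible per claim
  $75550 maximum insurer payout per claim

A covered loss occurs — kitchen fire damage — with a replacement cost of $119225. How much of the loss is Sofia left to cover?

After the deductible, $119225 − $4250 = $114975 remains.
The $75550 per-incident cap binds; insurer pays $75550.
Homeowner's share is the uncovered remainder: $119225 − $75550 = $43675.

$43675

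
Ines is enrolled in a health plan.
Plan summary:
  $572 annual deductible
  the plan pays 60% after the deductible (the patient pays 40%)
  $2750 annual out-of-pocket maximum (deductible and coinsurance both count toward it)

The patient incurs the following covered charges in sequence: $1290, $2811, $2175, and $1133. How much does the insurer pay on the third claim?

$1408.60

Claim 1 ($1290): deductible takes $572, $718 remains; patient's 40% is $287.20. Patient pays $859.20; OOP now $859.20. Plan pays $1290 − $859.20 = $430.80.
Claim 2 ($2811): deductible met; 40% of $2811 = $1124.40. Patient owes $1124.40 (running OOP $1983.60). Insurer: $2811 − $1124.40 = $1686.60.
Claim 3 ($2175): 40% coinsurance on $2175 = $870. Adding that to $1983.60 gives $2853.60, past the $2750 cap; patient pays only $2750 − $1983.60 = $766.40. Insurer: $2175 − $766.40 = $1408.60.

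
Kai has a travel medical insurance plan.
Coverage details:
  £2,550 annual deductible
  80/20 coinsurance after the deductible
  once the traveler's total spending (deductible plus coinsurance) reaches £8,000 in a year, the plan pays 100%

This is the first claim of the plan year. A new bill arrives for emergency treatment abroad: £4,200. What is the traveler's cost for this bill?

£2,880

Deductible not yet touched, so the first £2,550 of the bill goes to the deductible.
That leaves £4,200 − £2,550 = £1,650 for coinsurance.
Traveler's 20% share of £1,650 is £330.
Traveler responsibility before any cap: £2,550 + £330 = £2,880.
Year-to-date out-of-pocket becomes £0 + £2,880 = £2,880, still under the £8,000 maximum, so no cap applies.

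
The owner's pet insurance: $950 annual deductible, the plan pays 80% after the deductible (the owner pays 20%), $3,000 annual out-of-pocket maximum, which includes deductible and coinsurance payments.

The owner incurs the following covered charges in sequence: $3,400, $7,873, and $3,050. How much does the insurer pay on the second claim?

Claim 1 — $3,400: $950 finishes the deductible; $2,450 goes to coinsurance; coinsurance $2,450 × 20% = $490. Owner pays $1,440; OOP now $1,440. Plan pays $3,400 − $1,440 = $1,960.
Claim 2 — $7,873: deductible met; 20% of $7,873 = $1,574.60. OOP would hit $3,014.60 > $3,000, so the cap limits the owner to $3,000 − $1,440 = $1,560. Insurer: $7,873 − $1,560 = $6,313.

$6,313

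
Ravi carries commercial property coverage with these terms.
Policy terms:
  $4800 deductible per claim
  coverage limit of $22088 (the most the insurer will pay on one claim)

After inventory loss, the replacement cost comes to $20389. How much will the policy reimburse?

Subtract the deductible: $20389 − $4800 = $15589.
$15589 ≤ $22088, so the limit doesn't bind; insurer pays $15589.

$15589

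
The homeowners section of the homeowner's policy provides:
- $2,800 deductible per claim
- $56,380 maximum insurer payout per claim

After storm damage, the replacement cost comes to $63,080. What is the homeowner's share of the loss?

After the deductible, $63,080 − $2,800 = $60,280 remains.
The $56,380 per-incident cap binds; insurer pays $56,380.
Homeowner's share is the uncovered remainder: $63,080 − $56,380 = $6,700.

$6,700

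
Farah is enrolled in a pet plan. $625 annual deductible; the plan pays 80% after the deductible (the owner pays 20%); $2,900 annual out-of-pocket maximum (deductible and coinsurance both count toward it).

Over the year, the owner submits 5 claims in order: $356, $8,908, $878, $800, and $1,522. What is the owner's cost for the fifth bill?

$211.60

#1 ($356): fully absorbed by the deductible. Owner owes $356 (running OOP $356).
#2 ($8,908): deductible takes $269, $8,639 remains; owner's 20% is $1,727.80. Cost to owner: $1,996.80. OOP to date $2,352.80.
#3 ($878): 20% coinsurance on $878 = $175.60. Owner owes $175.60 (running OOP $2,528.40).
#4 ($800): 20% coinsurance on $800 = $160. Cost to owner: $160. OOP to date $2,688.40.
#5 ($1,522): 20% coinsurance on $1,522 = $304.40. OOP would hit $2,992.80 > $2,900, so the cap limits the owner to $2,900 − $2,688.40 = $211.60.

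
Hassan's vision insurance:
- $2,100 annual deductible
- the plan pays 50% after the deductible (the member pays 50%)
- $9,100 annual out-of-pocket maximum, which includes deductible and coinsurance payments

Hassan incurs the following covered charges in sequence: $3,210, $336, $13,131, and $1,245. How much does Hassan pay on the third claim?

$6,277

#1 ($3,210): $2,100 to deductible, leaving $1,110; coinsurance $1,110 × 50% = $555. Member pays $2,655; OOP now $2,655.
#2 ($336): 50% coinsurance on $336 = $168. Member owes $168 (running OOP $2,823).
#3 ($13,131): 50% coinsurance on $13,131 = $6,565.50. OOP would hit $9,388.50 > $9,100, so the cap limits the member to $9,100 − $2,823 = $6,277.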